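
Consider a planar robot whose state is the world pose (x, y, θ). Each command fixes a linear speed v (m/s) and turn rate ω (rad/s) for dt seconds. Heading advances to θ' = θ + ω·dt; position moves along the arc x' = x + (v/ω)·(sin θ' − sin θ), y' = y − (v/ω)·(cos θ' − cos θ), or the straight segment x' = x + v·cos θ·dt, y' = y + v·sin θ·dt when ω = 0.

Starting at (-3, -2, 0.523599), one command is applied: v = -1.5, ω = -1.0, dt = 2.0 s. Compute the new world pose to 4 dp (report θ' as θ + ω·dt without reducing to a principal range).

(-5.2433, -0.8423, -1.4764)

θ' = 0.5236 + -1.0·2.0 = -1.4764
R = v/ω = -1.5/-1.0 = 1.5000
x' = -3 + 1.5000·(sin -1.4764 − sin 0.5236) = -5.2433
y' = -2 − 1.5000·(cos -1.4764 − cos 0.5236) = -0.8423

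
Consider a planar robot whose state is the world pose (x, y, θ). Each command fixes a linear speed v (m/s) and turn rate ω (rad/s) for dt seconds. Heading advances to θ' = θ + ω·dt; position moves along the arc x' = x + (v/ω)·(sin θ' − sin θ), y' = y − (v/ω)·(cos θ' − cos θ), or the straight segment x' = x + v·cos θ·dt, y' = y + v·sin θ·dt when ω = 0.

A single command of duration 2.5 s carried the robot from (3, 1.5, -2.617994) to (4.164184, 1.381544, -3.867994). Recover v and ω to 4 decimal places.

Δθ = -3.867994 − -2.617994 = -1.250000
ω = Δθ/dt = -1.250000/2.5 = -0.5000
R = Δx/(sin θ' − sin θ) = 1.0000
v = R·ω = 1.0000·-0.5000 = -0.5000

v = -0.5000, ω = -0.5000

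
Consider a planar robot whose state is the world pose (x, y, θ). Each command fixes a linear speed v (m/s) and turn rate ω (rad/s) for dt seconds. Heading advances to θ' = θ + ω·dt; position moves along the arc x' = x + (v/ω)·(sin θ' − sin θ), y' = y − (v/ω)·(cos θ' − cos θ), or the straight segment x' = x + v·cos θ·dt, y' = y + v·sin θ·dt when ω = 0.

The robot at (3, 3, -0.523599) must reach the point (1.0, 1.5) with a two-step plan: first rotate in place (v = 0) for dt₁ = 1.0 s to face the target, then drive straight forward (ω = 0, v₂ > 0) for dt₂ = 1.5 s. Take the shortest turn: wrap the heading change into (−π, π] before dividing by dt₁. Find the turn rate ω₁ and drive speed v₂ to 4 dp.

ω₁ = -1.9745, v₂ = 1.6667

heading to target = atan2(1.5−3, 1−3) = -2.4981
Δθ = wrap(-2.4981 − -0.5236) = -1.9745; ω₁ = Δθ/dt₁ = -1.9745
distance = √((1−3)² + (1.5−3)²) = 2.5000; v₂ = distance/dt₂ = 1.6667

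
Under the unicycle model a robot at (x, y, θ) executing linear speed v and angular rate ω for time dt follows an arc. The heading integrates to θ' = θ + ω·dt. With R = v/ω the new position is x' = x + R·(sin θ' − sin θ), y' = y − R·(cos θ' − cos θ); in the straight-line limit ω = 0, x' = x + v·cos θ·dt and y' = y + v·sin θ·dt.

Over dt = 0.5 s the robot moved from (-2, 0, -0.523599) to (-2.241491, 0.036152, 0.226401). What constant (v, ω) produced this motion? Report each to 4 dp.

v = -0.5000, ω = 1.5000

Δθ = 0.226401 − -0.523599 = 0.750000
ω = Δθ/dt = 0.750000/0.5 = 1.5000
R = Δx/(sin θ' − sin θ) = -0.3333
v = R·ω = -0.3333·1.5000 = -0.5000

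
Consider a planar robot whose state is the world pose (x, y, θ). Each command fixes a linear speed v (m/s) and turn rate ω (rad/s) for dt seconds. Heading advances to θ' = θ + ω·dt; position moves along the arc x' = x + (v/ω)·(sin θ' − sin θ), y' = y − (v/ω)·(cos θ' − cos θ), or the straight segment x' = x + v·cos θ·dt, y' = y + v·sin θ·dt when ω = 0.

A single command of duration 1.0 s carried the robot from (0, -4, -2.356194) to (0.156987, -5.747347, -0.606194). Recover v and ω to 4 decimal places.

v = 2.0000, ω = 1.7500

Δθ = -0.606194 − -2.356194 = 1.750000
ω = Δθ/dt = 1.750000/1.0 = 1.7500
R = −Δy/(cos θ' − cos θ) = 1.1429
v = R·ω = 1.1429·1.7500 = 2.0000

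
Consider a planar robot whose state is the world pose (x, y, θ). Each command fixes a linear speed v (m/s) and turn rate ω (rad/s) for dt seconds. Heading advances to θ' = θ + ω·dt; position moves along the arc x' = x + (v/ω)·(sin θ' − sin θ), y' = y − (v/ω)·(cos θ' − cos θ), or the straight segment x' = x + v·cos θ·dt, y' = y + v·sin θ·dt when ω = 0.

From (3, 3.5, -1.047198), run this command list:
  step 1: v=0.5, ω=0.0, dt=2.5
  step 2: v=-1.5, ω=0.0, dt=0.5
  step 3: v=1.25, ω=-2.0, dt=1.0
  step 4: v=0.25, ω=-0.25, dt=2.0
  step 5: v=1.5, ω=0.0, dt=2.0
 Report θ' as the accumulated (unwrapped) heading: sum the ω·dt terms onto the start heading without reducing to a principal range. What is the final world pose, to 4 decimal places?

step 1: θ'=-1.0472 (straight) → pose (3.6250, 2.4175, -1.0472)
step 2: θ'=-1.0472 (straight) → pose (3.2500, 3.0670, -1.0472)
step 3: θ'=-3.0472 (R=-0.6250) → pose (2.7676, 2.1323, -3.0472)
step 4: θ'=-3.5472 (R=-1.0000) → pose (2.2788, 2.2090, -3.5472)
step 5: θ'=-3.5472 (straight) → pose (-0.4778, 3.3927, -3.5472)

(-0.4778, 3.3927, -3.5472)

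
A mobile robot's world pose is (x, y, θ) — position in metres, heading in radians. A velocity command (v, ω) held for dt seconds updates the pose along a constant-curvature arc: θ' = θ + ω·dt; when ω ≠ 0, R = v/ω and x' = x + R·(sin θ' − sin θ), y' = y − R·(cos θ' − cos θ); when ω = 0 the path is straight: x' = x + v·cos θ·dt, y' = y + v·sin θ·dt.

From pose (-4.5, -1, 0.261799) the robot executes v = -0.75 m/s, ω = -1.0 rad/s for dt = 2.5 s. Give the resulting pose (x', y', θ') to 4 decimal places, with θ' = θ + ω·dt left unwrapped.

θ' = 0.2618 + -1.0·2.5 = -2.2382
R = v/ω = -0.75/-1.0 = 0.7500
x' = -4.5 + 0.7500·(sin -2.2382 − sin 0.2618) = -5.2832
y' = -1 − 0.7500·(cos -2.2382 − cos 0.2618) = 0.1887

(-5.2832, 0.1887, -2.2382)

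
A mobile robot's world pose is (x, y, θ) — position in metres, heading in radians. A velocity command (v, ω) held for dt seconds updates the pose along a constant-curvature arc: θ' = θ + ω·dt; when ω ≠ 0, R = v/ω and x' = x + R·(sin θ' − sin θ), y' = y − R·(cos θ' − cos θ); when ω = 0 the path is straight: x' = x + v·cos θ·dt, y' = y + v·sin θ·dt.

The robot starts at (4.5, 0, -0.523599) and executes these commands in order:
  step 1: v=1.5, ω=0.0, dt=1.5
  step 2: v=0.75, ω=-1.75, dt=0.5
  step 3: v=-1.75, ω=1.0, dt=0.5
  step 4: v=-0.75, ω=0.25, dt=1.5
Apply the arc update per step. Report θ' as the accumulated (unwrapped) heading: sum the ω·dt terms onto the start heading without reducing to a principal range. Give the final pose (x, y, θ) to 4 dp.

step 1: θ'=-0.5236 (straight) → pose (6.4486, -1.1250, -0.5236)
step 2: θ'=-1.3986 (R=-0.4286) → pose (6.6565, -1.4227, -1.3986)
step 3: θ'=-0.8986 (R=-1.7500) → pose (6.3017, -0.6328, -0.8986)
step 4: θ'=-0.5236 (R=-3.0000) → pose (5.4543, 0.0971, -0.5236)

(5.4543, 0.0971, -0.5236)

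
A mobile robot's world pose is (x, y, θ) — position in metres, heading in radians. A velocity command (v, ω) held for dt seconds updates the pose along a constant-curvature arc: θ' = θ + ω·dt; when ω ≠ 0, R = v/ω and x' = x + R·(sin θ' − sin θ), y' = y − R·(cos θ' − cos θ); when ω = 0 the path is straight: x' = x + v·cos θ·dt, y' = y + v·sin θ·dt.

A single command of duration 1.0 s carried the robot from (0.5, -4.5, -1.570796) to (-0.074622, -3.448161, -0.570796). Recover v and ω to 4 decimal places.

v = -1.2500, ω = 1.0000

Δθ = -0.570796 − -1.570796 = 1.000000
ω = Δθ/dt = 1.000000/1.0 = 1.0000
R = −Δy/(cos θ' − cos θ) = -1.2500
v = R·ω = -1.2500·1.0000 = -1.2500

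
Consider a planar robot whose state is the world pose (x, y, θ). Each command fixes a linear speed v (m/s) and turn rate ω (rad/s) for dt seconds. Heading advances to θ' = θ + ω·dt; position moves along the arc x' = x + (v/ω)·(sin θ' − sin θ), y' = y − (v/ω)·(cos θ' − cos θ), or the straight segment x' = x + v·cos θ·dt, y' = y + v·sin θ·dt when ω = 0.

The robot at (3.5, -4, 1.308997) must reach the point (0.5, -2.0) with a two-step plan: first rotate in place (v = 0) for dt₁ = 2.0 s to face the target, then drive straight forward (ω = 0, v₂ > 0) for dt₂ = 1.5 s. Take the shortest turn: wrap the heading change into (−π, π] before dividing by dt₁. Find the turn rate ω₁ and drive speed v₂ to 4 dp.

ω₁ = 0.6223, v₂ = 2.4037

heading to target = atan2(-2−-4, 0.5−3.5) = 2.5536
Δθ = wrap(2.5536 − 1.3090) = 1.2446; ω₁ = Δθ/dt₁ = 0.6223
distance = √((0.5−3.5)² + (-2−-4)²) = 3.6056; v₂ = distance/dt₂ = 2.4037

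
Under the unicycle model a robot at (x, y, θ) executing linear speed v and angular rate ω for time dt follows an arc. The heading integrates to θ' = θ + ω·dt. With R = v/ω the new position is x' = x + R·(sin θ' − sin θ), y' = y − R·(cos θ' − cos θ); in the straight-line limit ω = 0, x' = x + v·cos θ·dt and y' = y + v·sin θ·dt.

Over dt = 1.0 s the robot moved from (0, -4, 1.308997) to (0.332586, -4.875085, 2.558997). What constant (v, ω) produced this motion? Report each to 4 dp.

Δθ = 2.558997 − 1.308997 = 1.250000
ω = Δθ/dt = 1.250000/1.0 = 1.2500
R = −Δy/(cos θ' − cos θ) = -0.8000
v = R·ω = -0.8000·1.2500 = -1.0000

v = -1.0000, ω = 1.2500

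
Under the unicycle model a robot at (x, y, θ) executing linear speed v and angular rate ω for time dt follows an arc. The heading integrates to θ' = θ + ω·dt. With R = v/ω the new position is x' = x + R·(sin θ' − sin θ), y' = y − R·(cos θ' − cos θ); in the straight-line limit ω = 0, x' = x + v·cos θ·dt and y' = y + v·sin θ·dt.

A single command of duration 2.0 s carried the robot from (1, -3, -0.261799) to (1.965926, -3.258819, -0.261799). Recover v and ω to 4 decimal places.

v = 0.5000, ω = 0.0000

Δθ = -0.261799 − -0.261799 = 0.000000
ω = Δθ/dt = 0.000000/2.0 = 0.0000
ω = 0 → v = (Δx·cos θ + Δy·sin θ)/dt = 0.5000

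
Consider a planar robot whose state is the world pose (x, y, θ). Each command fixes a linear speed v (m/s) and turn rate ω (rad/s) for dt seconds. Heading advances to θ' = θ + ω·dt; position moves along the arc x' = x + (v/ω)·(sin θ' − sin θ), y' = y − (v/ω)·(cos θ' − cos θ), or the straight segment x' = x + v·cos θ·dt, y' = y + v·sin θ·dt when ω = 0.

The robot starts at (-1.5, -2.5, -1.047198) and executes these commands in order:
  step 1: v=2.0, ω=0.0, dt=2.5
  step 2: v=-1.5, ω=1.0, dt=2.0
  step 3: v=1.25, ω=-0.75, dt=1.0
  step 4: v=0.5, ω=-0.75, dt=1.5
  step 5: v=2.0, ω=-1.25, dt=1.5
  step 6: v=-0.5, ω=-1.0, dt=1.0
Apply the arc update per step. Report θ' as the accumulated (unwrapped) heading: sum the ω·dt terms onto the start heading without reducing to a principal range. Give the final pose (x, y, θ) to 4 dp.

(-0.0946, -8.8413, -3.7972)

step 1: θ'=-1.0472 (straight) → pose (1.0000, -6.8301, -1.0472)
step 2: θ'=0.9528 (R=-1.5000) → pose (-1.5216, -6.7110, 0.9528)
step 3: θ'=0.2028 (R=-1.6667) → pose (-0.4989, -6.0442, 0.2028)
step 4: θ'=-0.9222 (R=-0.6667) → pose (0.1667, -6.2945, -0.9222)
step 5: θ'=-2.7972 (R=-1.6000) → pose (-0.5682, -8.7670, -2.7972)
step 6: θ'=-3.7972 (R=0.5000) → pose (-0.0946, -8.8413, -3.7972)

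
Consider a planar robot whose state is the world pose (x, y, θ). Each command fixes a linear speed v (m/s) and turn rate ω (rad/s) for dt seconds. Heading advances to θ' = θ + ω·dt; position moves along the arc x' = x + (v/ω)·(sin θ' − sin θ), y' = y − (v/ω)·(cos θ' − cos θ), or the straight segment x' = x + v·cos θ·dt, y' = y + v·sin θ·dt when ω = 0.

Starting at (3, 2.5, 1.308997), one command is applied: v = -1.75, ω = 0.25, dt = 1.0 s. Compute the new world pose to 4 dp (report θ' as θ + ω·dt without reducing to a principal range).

(2.7620, 0.7709, 1.5590)

θ' = 1.3090 + 0.25·1.0 = 1.5590
R = v/ω = -1.75/0.25 = -7.0000
x' = 3 + -7.0000·(sin 1.5590 − sin 1.3090) = 2.7620
y' = 2.5 − -7.0000·(cos 1.5590 − cos 1.3090) = 0.7709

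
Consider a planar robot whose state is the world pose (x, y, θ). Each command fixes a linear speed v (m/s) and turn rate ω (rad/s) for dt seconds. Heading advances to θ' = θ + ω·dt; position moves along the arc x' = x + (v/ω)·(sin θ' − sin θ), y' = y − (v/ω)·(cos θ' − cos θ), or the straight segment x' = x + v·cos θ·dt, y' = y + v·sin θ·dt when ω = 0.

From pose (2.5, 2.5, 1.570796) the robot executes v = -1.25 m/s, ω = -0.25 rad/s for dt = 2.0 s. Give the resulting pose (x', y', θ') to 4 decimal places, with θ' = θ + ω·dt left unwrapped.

θ' = 1.5708 + -0.25·2.0 = 1.0708
R = v/ω = -1.25/-0.25 = 5.0000
x' = 2.5 + 5.0000·(sin 1.0708 − sin 1.5708) = 1.8879
y' = 2.5 − 5.0000·(cos 1.0708 − cos 1.5708) = 0.1029

(1.8879, 0.1029, 1.0708)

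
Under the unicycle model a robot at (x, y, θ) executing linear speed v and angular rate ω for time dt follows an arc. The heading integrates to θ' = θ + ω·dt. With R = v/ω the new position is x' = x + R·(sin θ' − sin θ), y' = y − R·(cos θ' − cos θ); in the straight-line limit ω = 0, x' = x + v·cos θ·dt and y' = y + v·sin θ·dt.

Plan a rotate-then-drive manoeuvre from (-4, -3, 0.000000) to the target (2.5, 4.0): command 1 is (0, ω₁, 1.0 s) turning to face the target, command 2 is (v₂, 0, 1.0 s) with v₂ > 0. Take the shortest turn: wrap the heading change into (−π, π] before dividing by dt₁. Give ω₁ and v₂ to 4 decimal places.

heading to target = atan2(4−-3, 2.5−-4) = 0.8224
Δθ = wrap(0.8224 − 0.0000) = 0.8224; ω₁ = Δθ/dt₁ = 0.8224
distance = √((2.5−-4)² + (4−-3)²) = 9.5525; v₂ = distance/dt₂ = 9.5525

ω₁ = 0.8224, v₂ = 9.5525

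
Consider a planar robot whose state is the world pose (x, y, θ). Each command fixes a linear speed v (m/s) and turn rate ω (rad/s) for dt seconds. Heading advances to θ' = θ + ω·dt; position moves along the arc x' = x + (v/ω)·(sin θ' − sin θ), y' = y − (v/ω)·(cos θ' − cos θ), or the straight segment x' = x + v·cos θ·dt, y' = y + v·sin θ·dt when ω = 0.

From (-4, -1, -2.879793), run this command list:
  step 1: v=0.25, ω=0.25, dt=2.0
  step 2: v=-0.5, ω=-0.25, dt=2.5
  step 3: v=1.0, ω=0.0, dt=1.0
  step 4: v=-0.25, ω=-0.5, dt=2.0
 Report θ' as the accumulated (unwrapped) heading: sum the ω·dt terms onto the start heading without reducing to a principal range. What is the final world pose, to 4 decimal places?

step 1: θ'=-2.3798 (R=1.0000) → pose (-4.4314, -1.2423, -2.3798)
step 2: θ'=-3.0048 (R=2.0000) → pose (-3.3237, -0.7082, -3.0048)
step 3: θ'=-3.0048 (straight) → pose (-4.3144, -0.8446, -3.0048)
step 4: θ'=-4.0048 (R=0.5000) → pose (-3.8662, -1.0149, -4.0048)

(-3.8662, -1.0149, -4.0048)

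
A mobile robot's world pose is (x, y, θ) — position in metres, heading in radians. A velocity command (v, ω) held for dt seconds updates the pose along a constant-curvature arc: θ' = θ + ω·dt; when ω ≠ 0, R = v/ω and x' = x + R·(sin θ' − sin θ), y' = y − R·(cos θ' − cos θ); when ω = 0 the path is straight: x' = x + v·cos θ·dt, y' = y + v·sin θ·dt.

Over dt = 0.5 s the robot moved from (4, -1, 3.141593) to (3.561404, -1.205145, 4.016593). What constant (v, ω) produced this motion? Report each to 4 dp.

v = 1.0000, ω = 1.7500

Δθ = 4.016593 − 3.141593 = 0.875000
ω = Δθ/dt = 0.875000/0.5 = 1.7500
R = Δx/(sin θ' − sin θ) = 0.5714
v = R·ω = 0.5714·1.7500 = 1.0000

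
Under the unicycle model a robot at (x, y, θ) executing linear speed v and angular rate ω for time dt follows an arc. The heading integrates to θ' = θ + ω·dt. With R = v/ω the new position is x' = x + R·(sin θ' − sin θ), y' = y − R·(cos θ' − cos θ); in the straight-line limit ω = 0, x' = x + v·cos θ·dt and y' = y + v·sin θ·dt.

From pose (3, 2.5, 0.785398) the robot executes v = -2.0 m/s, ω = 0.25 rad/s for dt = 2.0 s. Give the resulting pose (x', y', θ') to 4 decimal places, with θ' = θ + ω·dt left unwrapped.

(0.9805, -0.9045, 1.2854)

θ' = 0.7854 + 0.25·2.0 = 1.2854
R = v/ω = -2.0/0.25 = -8.0000
x' = 3 + -8.0000·(sin 1.2854 − sin 0.7854) = 0.9805
y' = 2.5 − -8.0000·(cos 1.2854 − cos 0.7854) = -0.9045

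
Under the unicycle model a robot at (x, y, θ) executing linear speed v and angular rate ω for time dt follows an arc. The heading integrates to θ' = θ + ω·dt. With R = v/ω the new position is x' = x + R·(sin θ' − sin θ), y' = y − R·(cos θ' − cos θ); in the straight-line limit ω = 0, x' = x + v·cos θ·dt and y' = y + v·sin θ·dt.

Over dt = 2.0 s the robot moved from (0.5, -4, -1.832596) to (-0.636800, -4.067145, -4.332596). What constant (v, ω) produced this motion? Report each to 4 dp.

Δθ = -4.332596 − -1.832596 = -2.500000
ω = Δθ/dt = -2.500000/2.0 = -1.2500
R = Δx/(sin θ' − sin θ) = -0.6000
v = R·ω = -0.6000·-1.2500 = 0.7500

v = 0.7500, ω = -1.2500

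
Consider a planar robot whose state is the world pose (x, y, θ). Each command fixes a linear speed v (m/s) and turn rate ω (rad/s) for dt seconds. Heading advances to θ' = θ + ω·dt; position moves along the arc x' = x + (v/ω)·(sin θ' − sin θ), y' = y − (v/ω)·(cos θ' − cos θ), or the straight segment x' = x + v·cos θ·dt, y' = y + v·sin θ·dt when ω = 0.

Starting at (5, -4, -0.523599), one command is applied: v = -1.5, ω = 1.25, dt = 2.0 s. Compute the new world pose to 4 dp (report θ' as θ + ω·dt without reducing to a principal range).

θ' = -0.5236 + 1.25·2.0 = 1.9764
R = v/ω = -1.5/1.25 = -1.2000
x' = 5 + -1.2000·(sin 1.9764 − sin -0.5236) = 3.2974
y' = -4 − -1.2000·(cos 1.9764 − cos -0.5236) = -5.5127

(3.2974, -5.5127, 1.9764)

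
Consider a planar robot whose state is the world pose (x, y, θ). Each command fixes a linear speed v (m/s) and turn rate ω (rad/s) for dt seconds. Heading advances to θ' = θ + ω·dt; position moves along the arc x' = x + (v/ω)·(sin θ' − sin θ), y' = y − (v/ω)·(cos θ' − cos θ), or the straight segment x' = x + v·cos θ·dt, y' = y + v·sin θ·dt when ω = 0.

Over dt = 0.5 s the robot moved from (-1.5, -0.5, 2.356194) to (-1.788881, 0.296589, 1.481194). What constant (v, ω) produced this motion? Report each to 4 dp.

v = 1.7500, ω = -1.7500

Δθ = 1.481194 − 2.356194 = -0.875000
ω = Δθ/dt = -0.875000/0.5 = -1.7500
R = −Δy/(cos θ' − cos θ) = -1.0000
v = R·ω = -1.0000·-1.7500 = 1.7500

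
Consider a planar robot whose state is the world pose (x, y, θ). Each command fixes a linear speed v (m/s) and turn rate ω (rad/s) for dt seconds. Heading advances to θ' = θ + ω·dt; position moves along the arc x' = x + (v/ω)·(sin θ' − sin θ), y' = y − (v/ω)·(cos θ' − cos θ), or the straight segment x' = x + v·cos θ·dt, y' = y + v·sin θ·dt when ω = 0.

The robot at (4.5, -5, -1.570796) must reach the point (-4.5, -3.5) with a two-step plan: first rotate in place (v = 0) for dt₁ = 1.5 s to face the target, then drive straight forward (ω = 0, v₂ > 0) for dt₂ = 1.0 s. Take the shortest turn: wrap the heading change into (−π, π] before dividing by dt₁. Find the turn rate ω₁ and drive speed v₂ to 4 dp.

ω₁ = -1.1573, v₂ = 9.1241

heading to target = atan2(-3.5−-5, -4.5−4.5) = 2.9764
Δθ = wrap(2.9764 − -1.5708) = -1.7359; ω₁ = Δθ/dt₁ = -1.1573
distance = √((-4.5−4.5)² + (-3.5−-5)²) = 9.1241; v₂ = distance/dt₂ = 9.1241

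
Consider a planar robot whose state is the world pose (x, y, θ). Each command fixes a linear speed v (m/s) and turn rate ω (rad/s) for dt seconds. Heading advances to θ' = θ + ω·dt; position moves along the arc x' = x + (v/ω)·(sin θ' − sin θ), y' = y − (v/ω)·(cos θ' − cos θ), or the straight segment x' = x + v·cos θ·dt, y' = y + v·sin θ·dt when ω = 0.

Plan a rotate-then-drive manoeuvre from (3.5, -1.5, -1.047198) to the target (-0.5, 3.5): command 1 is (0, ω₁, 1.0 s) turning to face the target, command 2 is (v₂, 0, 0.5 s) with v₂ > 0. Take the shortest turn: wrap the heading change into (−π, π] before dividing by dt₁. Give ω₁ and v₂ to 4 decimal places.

ω₁ = -2.9905, v₂ = 12.8062

heading to target = atan2(3.5−-1.5, -0.5−3.5) = 2.2455
Δθ = wrap(2.2455 − -1.0472) = -2.9905; ω₁ = Δθ/dt₁ = -2.9905
distance = √((-0.5−3.5)² + (3.5−-1.5)²) = 6.4031; v₂ = distance/dt₂ = 12.8062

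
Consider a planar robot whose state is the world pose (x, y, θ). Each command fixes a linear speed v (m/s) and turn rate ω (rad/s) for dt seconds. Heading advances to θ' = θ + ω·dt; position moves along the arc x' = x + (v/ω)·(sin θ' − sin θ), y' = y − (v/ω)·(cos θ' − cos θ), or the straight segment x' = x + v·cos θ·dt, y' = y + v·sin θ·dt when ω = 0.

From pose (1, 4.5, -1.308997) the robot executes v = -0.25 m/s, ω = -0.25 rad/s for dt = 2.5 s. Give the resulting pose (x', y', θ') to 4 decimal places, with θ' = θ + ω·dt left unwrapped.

θ' = -1.3090 + -0.25·2.5 = -1.9340
R = v/ω = -0.25/-0.25 = 1.0000
x' = 1 + 1.0000·(sin -1.9340 − sin -1.3090) = 1.0312
y' = 4.5 − 1.0000·(cos -1.9340 − cos -1.3090) = 5.1141

(1.0312, 5.1141, -1.9340)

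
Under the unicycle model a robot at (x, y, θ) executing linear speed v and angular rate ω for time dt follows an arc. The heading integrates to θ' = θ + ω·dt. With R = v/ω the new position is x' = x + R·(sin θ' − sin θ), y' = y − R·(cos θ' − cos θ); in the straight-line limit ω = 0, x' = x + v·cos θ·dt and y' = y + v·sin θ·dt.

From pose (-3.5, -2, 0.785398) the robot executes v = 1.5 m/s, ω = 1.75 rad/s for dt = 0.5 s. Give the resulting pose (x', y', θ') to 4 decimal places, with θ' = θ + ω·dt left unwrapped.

(-3.2524, -1.3172, 1.6604)

θ' = 0.7854 + 1.75·0.5 = 1.6604
R = v/ω = 1.5/1.75 = 0.8571
x' = -3.5 + 0.8571·(sin 1.6604 − sin 0.7854) = -3.2524
y' = -2 − 0.8571·(cos 1.6604 − cos 0.7854) = -1.3172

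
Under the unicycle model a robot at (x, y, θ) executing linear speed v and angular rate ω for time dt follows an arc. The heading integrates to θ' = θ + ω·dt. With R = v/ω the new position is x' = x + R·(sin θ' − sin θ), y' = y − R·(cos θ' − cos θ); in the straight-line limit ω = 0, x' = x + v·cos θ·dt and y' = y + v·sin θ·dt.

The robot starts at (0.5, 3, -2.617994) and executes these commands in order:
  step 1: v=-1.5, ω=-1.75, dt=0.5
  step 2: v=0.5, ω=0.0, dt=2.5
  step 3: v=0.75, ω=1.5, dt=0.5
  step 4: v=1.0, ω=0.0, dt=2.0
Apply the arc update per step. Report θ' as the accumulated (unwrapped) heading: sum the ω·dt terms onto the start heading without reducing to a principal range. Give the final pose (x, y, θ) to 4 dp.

step 1: θ'=-3.4930 (R=0.8571) → pose (1.2236, 3.0625, -3.4930)
step 2: θ'=-3.4930 (straight) → pose (0.0500, 3.4927, -3.4930)
step 3: θ'=-2.7430 (R=0.5000) → pose (-0.3162, 3.4841, -2.7430)
step 4: θ'=-2.7430 (straight) → pose (-2.1594, 2.7078, -2.7430)

(-2.1594, 2.7078, -2.7430)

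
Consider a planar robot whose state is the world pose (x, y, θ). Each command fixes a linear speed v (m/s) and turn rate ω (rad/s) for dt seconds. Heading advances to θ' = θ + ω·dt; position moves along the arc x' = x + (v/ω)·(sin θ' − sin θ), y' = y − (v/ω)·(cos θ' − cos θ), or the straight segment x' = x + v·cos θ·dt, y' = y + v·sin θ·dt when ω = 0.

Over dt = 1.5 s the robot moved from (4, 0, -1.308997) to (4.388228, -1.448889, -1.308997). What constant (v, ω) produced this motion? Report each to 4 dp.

v = 1.0000, ω = 0.0000

Δθ = -1.308997 − -1.308997 = 0.000000
ω = Δθ/dt = 0.000000/1.5 = 0.0000
ω = 0 → v = (Δx·cos θ + Δy·sin θ)/dt = 1.0000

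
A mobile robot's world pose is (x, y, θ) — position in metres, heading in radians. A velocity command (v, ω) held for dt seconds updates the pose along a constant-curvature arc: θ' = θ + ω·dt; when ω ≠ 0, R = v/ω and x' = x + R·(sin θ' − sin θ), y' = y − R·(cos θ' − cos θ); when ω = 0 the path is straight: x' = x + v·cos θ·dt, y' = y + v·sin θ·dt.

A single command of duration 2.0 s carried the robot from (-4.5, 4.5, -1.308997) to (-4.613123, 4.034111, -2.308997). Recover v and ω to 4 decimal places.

v = 0.2500, ω = -0.5000

Δθ = -2.308997 − -1.308997 = -1.000000
ω = Δθ/dt = -1.000000/2.0 = -0.5000
R = −Δy/(cos θ' − cos θ) = -0.5000
v = R·ω = -0.5000·-0.5000 = 0.2500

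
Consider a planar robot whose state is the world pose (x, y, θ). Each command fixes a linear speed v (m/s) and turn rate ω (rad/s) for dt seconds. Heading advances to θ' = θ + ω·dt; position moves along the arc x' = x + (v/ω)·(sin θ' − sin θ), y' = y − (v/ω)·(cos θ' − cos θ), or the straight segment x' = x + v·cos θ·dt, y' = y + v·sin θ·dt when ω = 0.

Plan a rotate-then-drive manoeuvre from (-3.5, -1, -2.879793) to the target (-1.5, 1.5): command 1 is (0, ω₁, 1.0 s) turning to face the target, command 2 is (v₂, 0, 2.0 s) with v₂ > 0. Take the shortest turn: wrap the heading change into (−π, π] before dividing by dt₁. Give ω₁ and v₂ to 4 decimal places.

heading to target = atan2(1.5−-1, -1.5−-3.5) = 0.8961
Δθ = wrap(0.8961 − -2.8798) = -2.5073; ω₁ = Δθ/dt₁ = -2.5073
distance = √((-1.5−-3.5)² + (1.5−-1)²) = 3.2016; v₂ = distance/dt₂ = 1.6008

ω₁ = -2.5073, v₂ = 1.6008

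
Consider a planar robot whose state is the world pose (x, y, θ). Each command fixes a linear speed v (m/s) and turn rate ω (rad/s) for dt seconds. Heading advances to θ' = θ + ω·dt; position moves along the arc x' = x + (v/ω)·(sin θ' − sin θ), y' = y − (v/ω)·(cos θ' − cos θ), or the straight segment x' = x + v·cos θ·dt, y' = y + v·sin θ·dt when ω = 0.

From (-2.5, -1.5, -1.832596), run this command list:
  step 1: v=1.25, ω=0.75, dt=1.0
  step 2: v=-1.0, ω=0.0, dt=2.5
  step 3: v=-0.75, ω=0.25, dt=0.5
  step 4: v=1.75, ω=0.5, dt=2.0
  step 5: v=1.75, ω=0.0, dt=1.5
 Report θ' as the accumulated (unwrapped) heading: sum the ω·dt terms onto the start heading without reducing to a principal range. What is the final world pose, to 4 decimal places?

(1.9026, -1.5572, 0.0424)

step 1: θ'=-1.0826 (R=1.6667) → pose (-2.3621, -2.7131, -1.0826)
step 2: θ'=-1.0826 (straight) → pose (-3.5347, -0.5051, -1.0826)
step 3: θ'=-0.9576 (R=-3.0000) → pose (-3.7308, -0.1858, -0.9576)
step 4: θ'=0.0424 (R=3.5000) → pose (-0.7201, -1.6684, 0.0424)
step 5: θ'=0.0424 (straight) → pose (1.9026, -1.5572, 0.0424)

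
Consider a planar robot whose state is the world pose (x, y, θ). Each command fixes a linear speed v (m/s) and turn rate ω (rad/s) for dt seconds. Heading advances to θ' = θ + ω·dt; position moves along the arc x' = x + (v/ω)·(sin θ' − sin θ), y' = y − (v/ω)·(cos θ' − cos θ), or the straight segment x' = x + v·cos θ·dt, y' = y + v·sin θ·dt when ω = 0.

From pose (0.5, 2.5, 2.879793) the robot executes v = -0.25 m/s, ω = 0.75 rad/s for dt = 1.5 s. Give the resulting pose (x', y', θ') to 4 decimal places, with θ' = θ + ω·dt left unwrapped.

(0.8396, 2.6053, 4.0048)

θ' = 2.8798 + 0.75·1.5 = 4.0048
R = v/ω = -0.25/0.75 = -0.3333
x' = 0.5 + -0.3333·(sin 4.0048 − sin 2.8798) = 0.8396
y' = 2.5 − -0.3333·(cos 4.0048 − cos 2.8798) = 2.6053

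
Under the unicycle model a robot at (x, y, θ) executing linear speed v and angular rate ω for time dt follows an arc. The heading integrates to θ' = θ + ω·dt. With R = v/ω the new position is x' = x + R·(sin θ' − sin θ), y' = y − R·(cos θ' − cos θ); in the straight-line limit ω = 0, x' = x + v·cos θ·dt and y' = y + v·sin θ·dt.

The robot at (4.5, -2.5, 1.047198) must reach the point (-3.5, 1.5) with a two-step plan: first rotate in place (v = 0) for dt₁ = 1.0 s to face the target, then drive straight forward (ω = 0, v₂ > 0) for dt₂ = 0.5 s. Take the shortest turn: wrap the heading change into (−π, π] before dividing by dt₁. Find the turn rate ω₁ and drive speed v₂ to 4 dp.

ω₁ = 1.6307, v₂ = 17.8885

heading to target = atan2(1.5−-2.5, -3.5−4.5) = 2.6779
Δθ = wrap(2.6779 − 1.0472) = 1.6307; ω₁ = Δθ/dt₁ = 1.6307
distance = √((-3.5−4.5)² + (1.5−-2.5)²) = 8.9443; v₂ = distance/dt₂ = 17.8885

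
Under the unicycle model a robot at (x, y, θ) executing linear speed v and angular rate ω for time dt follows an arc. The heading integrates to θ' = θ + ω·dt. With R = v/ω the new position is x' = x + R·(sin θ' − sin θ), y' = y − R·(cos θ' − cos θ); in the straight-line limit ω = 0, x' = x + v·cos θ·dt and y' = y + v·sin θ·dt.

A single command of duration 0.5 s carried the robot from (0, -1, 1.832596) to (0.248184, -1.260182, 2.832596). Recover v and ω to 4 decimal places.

v = -0.7500, ω = 2.0000

Δθ = 2.832596 − 1.832596 = 1.000000
ω = Δθ/dt = 1.000000/0.5 = 2.0000
R = −Δy/(cos θ' − cos θ) = -0.3750
v = R·ω = -0.3750·2.0000 = -0.7500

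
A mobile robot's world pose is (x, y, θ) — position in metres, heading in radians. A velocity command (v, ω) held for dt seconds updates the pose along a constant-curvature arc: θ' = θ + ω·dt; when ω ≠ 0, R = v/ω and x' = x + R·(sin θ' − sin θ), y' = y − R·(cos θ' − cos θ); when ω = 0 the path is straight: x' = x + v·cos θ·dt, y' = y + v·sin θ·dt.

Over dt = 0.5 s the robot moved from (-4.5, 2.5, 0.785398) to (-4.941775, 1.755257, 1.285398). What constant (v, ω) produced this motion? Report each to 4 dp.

Δθ = 1.285398 − 0.785398 = 0.500000
ω = Δθ/dt = 0.500000/0.5 = 1.0000
R = −Δy/(cos θ' − cos θ) = -1.7500
v = R·ω = -1.7500·1.0000 = -1.7500

v = -1.7500, ω = 1.0000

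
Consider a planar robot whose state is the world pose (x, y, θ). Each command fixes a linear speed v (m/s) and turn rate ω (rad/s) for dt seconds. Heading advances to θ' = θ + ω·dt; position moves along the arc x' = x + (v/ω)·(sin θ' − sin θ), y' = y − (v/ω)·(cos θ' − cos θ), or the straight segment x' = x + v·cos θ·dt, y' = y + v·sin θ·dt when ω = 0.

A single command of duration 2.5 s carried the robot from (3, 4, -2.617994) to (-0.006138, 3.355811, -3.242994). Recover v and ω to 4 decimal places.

v = 1.2500, ω = -0.2500

Δθ = -3.242994 − -2.617994 = -0.625000
ω = Δθ/dt = -0.625000/2.5 = -0.2500
R = Δx/(sin θ' − sin θ) = -5.0000
v = R·ω = -5.0000·-0.2500 = 1.2500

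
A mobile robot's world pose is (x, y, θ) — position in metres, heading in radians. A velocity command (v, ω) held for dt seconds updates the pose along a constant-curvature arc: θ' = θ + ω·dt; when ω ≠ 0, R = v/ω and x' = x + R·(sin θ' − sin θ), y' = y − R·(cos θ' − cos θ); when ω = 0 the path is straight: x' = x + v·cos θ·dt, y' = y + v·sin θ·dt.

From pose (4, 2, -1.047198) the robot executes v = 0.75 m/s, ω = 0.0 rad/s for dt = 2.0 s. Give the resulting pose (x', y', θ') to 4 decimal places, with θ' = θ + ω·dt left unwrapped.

(4.7500, 0.7010, -1.0472)

θ' = -1.0472 + 0.0·2.0 = -1.0472
ω = 0 → straight: x' = 4 + 0.75·cos(-1.0472)·2.0 = 4.7500
y' = 2 + 0.75·sin(-1.0472)·2.0 = 0.7010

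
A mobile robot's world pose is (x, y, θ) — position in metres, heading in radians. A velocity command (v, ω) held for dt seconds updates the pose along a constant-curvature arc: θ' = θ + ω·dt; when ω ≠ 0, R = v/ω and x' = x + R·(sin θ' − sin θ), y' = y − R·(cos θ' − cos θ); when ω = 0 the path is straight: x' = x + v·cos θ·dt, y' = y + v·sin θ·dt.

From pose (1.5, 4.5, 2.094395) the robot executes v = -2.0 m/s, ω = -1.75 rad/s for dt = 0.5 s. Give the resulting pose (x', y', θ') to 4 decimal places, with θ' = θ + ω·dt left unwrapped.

(1.5833, 3.5352, 1.2194)

θ' = 2.0944 + -1.75·0.5 = 1.2194
R = v/ω = -2.0/-1.75 = 1.1429
x' = 1.5 + 1.1429·(sin 1.2194 − sin 2.0944) = 1.5833
y' = 4.5 − 1.1429·(cos 1.2194 − cos 2.0944) = 3.5352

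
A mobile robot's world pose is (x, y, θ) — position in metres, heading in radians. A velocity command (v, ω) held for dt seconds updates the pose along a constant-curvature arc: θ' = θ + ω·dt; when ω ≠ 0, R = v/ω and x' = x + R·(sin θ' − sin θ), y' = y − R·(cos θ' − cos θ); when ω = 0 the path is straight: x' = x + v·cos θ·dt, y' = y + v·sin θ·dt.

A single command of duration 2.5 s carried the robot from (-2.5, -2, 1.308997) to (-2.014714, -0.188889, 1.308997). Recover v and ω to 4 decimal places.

v = 0.7500, ω = 0.0000

Δθ = 1.308997 − 1.308997 = 0.000000
ω = Δθ/dt = 0.000000/2.5 = 0.0000
ω = 0 → v = (Δx·cos θ + Δy·sin θ)/dt = 0.7500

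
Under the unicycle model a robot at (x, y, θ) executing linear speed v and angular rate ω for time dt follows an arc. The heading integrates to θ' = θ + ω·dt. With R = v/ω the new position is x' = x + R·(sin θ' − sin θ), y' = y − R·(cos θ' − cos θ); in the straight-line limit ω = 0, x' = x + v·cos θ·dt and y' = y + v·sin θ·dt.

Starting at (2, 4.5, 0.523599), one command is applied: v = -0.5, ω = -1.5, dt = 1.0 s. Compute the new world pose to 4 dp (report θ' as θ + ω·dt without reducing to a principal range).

(1.5572, 4.6020, -0.9764)

θ' = 0.5236 + -1.5·1.0 = -0.9764
R = v/ω = -0.5/-1.5 = 0.3333
x' = 2 + 0.3333·(sin -0.9764 − sin 0.5236) = 1.5572
y' = 4.5 − 0.3333·(cos -0.9764 − cos 0.5236) = 4.6020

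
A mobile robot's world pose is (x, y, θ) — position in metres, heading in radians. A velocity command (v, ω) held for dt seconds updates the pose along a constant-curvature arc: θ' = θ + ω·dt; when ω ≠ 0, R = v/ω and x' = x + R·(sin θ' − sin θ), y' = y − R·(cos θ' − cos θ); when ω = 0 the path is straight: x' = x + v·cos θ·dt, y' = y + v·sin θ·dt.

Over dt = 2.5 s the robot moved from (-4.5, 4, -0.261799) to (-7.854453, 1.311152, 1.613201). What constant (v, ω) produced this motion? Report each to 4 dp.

Δθ = 1.613201 − -0.261799 = 1.875000
ω = Δθ/dt = 1.875000/2.5 = 0.7500
R = Δx/(sin θ' − sin θ) = -2.6667
v = R·ω = -2.6667·0.7500 = -2.0000

v = -2.0000, ω = 0.7500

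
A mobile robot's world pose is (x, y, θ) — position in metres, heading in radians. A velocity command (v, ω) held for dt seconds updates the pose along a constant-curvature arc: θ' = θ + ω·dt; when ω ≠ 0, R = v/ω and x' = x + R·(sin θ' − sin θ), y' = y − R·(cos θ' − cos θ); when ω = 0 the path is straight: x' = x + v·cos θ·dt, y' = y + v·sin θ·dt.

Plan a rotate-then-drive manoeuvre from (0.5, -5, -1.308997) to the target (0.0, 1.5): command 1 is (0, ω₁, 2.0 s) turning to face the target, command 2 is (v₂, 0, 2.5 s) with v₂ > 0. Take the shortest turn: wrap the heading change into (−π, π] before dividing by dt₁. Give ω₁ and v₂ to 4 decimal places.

heading to target = atan2(1.5−-5, 0−0.5) = 1.6476
Δθ = wrap(1.6476 − -1.3090) = 2.9566; ω₁ = Δθ/dt₁ = 1.4783
distance = √((0−0.5)² + (1.5−-5)²) = 6.5192; v₂ = distance/dt₂ = 2.6077

ω₁ = 1.4783, v₂ = 2.6077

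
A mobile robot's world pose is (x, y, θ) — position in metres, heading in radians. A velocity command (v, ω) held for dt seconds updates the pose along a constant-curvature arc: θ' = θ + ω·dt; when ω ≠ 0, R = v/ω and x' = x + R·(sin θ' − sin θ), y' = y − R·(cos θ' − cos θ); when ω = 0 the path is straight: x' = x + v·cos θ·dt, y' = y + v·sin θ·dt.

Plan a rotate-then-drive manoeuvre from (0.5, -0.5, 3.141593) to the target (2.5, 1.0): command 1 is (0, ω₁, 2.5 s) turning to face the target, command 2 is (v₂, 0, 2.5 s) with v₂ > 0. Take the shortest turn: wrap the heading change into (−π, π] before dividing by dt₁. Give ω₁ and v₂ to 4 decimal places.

heading to target = atan2(1−-0.5, 2.5−0.5) = 0.6435
Δθ = wrap(0.6435 − 3.1416) = -2.4981; ω₁ = Δθ/dt₁ = -0.9992
distance = √((2.5−0.5)² + (1−-0.5)²) = 2.5000; v₂ = distance/dt₂ = 1.0000

ω₁ = -0.9992, v₂ = 1.0000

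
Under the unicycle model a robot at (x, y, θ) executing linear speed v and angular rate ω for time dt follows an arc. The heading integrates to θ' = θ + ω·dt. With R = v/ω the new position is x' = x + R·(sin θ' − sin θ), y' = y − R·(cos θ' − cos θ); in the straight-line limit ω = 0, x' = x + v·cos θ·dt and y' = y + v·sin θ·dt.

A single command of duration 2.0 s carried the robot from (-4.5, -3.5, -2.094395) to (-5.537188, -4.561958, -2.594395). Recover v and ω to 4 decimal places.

v = 0.7500, ω = -0.2500

Δθ = -2.594395 − -2.094395 = -0.500000
ω = Δθ/dt = -0.500000/2.0 = -0.2500
R = −Δy/(cos θ' − cos θ) = -3.0000
v = R·ω = -3.0000·-0.2500 = 0.7500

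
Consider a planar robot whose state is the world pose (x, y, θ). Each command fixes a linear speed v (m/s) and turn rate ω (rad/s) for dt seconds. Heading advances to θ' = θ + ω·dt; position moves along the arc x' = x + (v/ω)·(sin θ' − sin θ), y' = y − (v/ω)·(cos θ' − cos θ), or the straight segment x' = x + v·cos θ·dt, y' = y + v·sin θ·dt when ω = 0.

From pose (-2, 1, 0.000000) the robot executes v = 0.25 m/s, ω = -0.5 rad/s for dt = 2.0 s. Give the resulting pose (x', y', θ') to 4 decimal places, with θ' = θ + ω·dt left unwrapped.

(-1.5793, 0.7702, -1.0000)

θ' = 0.0000 + -0.5·2.0 = -1.0000
R = v/ω = 0.25/-0.5 = -0.5000
x' = -2 + -0.5000·(sin -1.0000 − sin 0.0000) = -1.5793
y' = 1 − -0.5000·(cos -1.0000 − cos 0.0000) = 0.7702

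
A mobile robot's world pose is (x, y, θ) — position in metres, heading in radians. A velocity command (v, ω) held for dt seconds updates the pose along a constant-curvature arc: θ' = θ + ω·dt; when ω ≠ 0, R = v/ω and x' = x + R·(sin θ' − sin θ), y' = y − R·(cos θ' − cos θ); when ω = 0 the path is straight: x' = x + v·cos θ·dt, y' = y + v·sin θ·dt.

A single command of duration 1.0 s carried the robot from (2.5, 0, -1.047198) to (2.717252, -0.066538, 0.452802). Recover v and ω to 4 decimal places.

Δθ = 0.452802 − -1.047198 = 1.500000
ω = Δθ/dt = 1.500000/1.0 = 1.5000
R = Δx/(sin θ' − sin θ) = 0.1667
v = R·ω = 0.1667·1.5000 = 0.2500

v = 0.2500, ω = 1.5000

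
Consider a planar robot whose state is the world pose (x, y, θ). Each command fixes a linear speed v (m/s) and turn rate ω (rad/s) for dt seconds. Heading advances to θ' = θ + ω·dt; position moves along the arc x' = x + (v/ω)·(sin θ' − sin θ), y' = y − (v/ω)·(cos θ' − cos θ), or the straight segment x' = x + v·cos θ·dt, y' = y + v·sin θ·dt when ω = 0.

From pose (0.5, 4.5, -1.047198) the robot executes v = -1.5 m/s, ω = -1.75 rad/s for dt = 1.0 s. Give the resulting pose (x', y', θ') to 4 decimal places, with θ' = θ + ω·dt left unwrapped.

θ' = -1.0472 + -1.75·1.0 = -2.7972
R = v/ω = -1.5/-1.75 = 0.8571
x' = 0.5 + 0.8571·(sin -2.7972 − sin -1.0472) = 0.9529
y' = 4.5 − 0.8571·(cos -2.7972 − cos -1.0472) = 5.7354

(0.9529, 5.7354, -2.7972)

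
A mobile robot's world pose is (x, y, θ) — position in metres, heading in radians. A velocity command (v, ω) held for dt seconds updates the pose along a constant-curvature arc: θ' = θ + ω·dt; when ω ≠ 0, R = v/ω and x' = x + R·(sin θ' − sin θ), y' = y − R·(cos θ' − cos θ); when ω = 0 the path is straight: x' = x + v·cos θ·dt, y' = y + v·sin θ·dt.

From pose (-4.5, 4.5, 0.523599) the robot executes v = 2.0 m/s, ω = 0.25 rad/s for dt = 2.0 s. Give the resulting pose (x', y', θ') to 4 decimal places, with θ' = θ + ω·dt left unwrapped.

(-1.6681, 7.2658, 1.0236)

θ' = 0.5236 + 0.25·2.0 = 1.0236
R = v/ω = 2.0/0.25 = 8.0000
x' = -4.5 + 8.0000·(sin 1.0236 − sin 0.5236) = -1.6681
y' = 4.5 − 8.0000·(cos 1.0236 − cos 0.5236) = 7.2658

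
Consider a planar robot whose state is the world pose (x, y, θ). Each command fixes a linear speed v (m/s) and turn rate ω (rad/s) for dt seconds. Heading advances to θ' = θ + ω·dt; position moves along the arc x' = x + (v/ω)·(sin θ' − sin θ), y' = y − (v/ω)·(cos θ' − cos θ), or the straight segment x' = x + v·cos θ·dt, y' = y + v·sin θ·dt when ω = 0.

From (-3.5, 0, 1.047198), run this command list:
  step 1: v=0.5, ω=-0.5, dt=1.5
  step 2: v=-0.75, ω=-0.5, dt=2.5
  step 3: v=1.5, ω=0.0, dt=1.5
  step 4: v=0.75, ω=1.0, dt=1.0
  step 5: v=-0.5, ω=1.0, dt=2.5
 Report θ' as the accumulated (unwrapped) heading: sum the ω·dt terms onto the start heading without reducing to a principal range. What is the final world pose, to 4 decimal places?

step 1: θ'=0.2972 (R=-1.0000) → pose (-2.9268, 0.4562, 0.2972)
step 2: θ'=-0.9528 (R=1.5000) → pose (-4.5886, 1.0213, -0.9528)
step 3: θ'=-0.9528 (straight) → pose (-3.2850, -0.8125, -0.9528)
step 4: θ'=0.0472 (R=0.7500) → pose (-2.6383, -1.1272, 0.0472)
step 5: θ'=2.5472 (R=-0.5000) → pose (-2.8947, -2.0408, 2.5472)

(-2.8947, -2.0408, 2.5472)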